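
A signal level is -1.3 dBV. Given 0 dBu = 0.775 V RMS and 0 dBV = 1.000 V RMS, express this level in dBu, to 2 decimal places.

The offset between the scales is 20·log₁₀(0.775/1.000) = −2.214 dB.
So dBu = -1.3 + 2.214 = +0.91 dBu.

+0.91 dBu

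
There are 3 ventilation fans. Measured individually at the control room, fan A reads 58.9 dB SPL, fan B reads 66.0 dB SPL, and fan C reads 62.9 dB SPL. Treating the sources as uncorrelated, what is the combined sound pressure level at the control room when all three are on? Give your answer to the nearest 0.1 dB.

Add the sources as powers (linear), then convert back to dB:
L_total = 10·log₁₀(10^(58.9/10) + 10^(66.0/10) + 10^(62.9/10)) = 10·log₁₀(6707000) = 68.3 dB SPL.

68.3 dB SPL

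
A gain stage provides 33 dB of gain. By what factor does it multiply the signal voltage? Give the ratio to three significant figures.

Voltage ratio = 10^(dB/20).
10^(33/20) = 10^(1.650) = 44.7.

44.7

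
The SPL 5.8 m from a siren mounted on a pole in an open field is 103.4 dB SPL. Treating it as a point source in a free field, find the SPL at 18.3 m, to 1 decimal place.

For a point source in a free field, ΔL = −20·log₁₀(d₂/d₁).
ΔL = −20·log₁₀(18.3/5.8) = -9.98 dB, so L₂ = 103.4 + (-9.98) = 93.4 dB SPL.

93.4 dB SPL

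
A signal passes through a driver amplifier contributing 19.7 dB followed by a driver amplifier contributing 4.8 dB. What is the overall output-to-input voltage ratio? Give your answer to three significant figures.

16.8

Net gain = 19.7 + 4.8 = 24.5 dB.
Voltage ratio = 10^(24.5/20) = 16.8.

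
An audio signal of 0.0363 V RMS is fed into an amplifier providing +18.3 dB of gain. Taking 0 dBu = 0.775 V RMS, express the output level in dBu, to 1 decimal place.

Input level: 20·log₁₀(0.0363/0.775) = -26.59 dBu.
Output: -26.59 + 18.3 = -8.3 dBu.

-8.3 dBu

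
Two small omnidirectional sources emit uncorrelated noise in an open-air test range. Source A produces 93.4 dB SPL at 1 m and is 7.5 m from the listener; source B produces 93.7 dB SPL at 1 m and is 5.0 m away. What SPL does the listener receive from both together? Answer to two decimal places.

At the listener: L_A = 93.4 − 20·log₁₀(7.5) = 75.899 dB; L_B = 93.7 − 20·log₁₀(5.0) = 79.721 dB.
Combined: 10·log₁₀(10^(75.899/10)+10^(79.721/10)) = 81.23 dB SPL.

81.23 dB SPL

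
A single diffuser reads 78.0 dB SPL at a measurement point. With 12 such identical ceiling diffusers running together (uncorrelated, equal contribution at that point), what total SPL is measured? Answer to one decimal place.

88.8 dB SPL

12 equal incoherent sources raise the level by 10·log₁₀(12) = 10.79 dB.
L_total = 78.0 + 10.79 = 88.8 dB SPL.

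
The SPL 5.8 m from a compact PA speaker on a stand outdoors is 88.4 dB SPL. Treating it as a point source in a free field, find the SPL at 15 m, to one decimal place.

80.1 dB SPL

Free-field point source: level drops by 20·log₁₀ of the distance ratio.
ΔL = −20·log₁₀(15/5.8) = -8.25 dB, so L₂ = 88.4 + (-8.25) = 80.1 dB SPL.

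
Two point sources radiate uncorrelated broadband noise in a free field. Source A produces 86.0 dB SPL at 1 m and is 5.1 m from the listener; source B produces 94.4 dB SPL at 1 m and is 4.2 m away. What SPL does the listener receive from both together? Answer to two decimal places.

At the listener: L_A = 86.0 − 20·log₁₀(5.1) = 71.849 dB; L_B = 94.4 − 20·log₁₀(4.2) = 81.935 dB.
Combined: 10·log₁₀(10^(71.849/10)+10^(81.935/10)) = 82.34 dB SPL.

82.34 dB SPL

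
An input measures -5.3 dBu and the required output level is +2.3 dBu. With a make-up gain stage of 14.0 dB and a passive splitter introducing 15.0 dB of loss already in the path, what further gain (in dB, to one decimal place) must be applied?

The required make-up gain is the shortfall in the dB sum.
G = +2.3 − (-5.3) − 14.0 + 15.0 = 8.6 dB.

8.6 dB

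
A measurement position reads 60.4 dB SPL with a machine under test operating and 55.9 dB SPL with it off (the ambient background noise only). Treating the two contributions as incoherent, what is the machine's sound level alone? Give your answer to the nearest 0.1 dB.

58.5 dB SPL

Subtract intensities: L_src = 10·log₁₀(10^(L_total/10) − 10^(L_bg/10)).
L_src = 10·log₁₀(10^(60.4/10) − 10^(55.9/10)) = 10·log₁₀(707400) = 58.5 dB SPL.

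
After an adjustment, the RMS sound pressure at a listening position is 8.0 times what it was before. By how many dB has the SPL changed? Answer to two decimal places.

18.06 dB

SPL change from a pressure ratio uses the 20·log₁₀ form:
20·log₁₀(8.0) = 18.06 dB.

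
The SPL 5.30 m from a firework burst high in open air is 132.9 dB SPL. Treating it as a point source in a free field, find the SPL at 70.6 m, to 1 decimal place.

For a point source in a free field, ΔL = −20·log₁₀(d₂/d₁).
ΔL = −20·log₁₀(70.6/5.30) = -22.49 dB, so L₂ = 132.9 + (-22.49) = 110.4 dB SPL.

110.4 dB SPL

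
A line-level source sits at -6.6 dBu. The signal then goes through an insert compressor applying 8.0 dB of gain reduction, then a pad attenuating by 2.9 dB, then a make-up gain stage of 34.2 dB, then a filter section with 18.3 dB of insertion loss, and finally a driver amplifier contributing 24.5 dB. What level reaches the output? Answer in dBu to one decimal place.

Cascaded gains and losses add directly in dB.
-6.6 − 8.0 − 2.9 + 34.2 − 18.3 + 24.5 = +22.9 dBu.

+22.9 dBu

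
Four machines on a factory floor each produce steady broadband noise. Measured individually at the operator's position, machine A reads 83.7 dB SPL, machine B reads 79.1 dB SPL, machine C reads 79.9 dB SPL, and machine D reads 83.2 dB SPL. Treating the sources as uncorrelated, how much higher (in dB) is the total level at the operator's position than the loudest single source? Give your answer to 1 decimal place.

Incoherent sources sum as intensities:
L_total = 10·log₁₀(10^(83.7/10) + 10^(79.1/10) + 10^(79.9/10) + 10^(83.2/10)) = 87.94 dB SPL.
Excess over the loudest (83.7 dB): 87.94 − 83.7 = 4.2 dB.

4.2 dB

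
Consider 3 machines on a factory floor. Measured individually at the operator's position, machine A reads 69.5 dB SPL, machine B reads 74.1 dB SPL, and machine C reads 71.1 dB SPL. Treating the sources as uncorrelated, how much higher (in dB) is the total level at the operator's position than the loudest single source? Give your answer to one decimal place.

Uncorrelated sources add in intensity (power), not in dB.
L_total = 10·log₁₀(10^(69.5/10) + 10^(74.1/10) + 10^(71.1/10)) = 76.77 dB SPL.
Excess over the loudest (74.1 dB): 76.77 − 74.1 = 2.7 dB.

2.7 dB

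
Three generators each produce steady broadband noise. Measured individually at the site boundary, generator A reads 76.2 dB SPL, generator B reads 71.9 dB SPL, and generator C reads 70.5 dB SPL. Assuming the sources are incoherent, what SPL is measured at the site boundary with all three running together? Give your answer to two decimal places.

Uncorrelated sources add in intensity (power), not in dB.
L_total = 10·log₁₀(10^(76.2/10) + 10^(71.9/10) + 10^(70.5/10)) = 10·log₁₀(68400000) = 78.35 dB SPL.

78.35 dB SPL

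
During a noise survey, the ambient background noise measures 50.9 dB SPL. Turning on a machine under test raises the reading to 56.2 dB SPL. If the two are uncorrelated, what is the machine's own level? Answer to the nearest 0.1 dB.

Background correction is a power subtraction:
L_src = 10·log₁₀(10^(56.2/10) − 10^(50.9/10)) = 10·log₁₀(293800) = 54.7 dB SPL.

54.7 dB SPL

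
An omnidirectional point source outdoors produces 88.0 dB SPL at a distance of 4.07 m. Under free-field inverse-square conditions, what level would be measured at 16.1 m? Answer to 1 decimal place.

76.1 dB SPL

Free-field point source: level drops by 20·log₁₀ of the distance ratio.
ΔL = −20·log₁₀(16.1/4.07) = -11.94 dB, so L₂ = 88.0 + (-11.94) = 76.1 dB SPL.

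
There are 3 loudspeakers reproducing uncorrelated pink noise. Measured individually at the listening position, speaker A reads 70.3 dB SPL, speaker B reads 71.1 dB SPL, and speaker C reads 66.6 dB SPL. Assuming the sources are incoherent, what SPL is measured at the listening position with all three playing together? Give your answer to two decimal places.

74.50 dB SPL

Uncorrelated sources add in intensity (power), not in dB.
L_total = 10·log₁₀(10^(70.3/10) + 10^(71.1/10) + 10^(66.6/10)) = 10·log₁₀(28170000) = 74.50 dB SPL.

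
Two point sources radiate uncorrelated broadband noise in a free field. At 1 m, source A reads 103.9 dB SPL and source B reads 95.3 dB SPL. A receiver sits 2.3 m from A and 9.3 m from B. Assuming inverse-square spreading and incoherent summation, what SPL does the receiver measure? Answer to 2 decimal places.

96.70 dB SPL

At the listener: L_A = 103.9 − 20·log₁₀(2.3) = 96.665 dB; L_B = 95.3 − 20·log₁₀(9.3) = 75.930 dB.
Combined: 10·log₁₀(10^(96.665/10)+10^(75.930/10)) = 96.70 dB SPL.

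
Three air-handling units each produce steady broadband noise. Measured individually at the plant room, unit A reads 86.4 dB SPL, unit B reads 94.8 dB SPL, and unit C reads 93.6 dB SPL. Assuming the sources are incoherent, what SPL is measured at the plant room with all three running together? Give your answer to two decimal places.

Add the sources as powers (linear), then convert back to dB:
L_total = 10·log₁₀(10^(86.4/10) + 10^(94.8/10) + 10^(93.6/10)) = 10·log₁₀(5747000000) = 97.59 dB SPL.

97.59 dB SPL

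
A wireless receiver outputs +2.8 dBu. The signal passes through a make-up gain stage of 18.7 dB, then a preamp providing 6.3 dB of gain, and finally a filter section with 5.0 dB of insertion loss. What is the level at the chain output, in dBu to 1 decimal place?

In dB, series stages simply add:
+2.8 + 18.7 + 6.3 − 5.0 = +22.8 dBu.

+22.8 dBu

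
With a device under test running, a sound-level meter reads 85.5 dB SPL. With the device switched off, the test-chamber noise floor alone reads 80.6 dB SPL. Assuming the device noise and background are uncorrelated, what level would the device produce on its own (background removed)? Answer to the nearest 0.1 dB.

Remove the background by subtracting linear intensities:
L_src = 10·log₁₀(10^(85.5/10) − 10^(80.6/10)) = 10·log₁₀(240000000) = 83.8 dB SPL.

83.8 dB SPL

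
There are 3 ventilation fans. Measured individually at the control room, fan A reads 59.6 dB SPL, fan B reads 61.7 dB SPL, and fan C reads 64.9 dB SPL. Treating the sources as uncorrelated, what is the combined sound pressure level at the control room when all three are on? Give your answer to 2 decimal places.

Uncorrelated sources add in intensity (power), not in dB.
L_total = 10·log₁₀(10^(59.6/10) + 10^(61.7/10) + 10^(64.9/10)) = 10·log₁₀(5481000) = 67.39 dB SPL.

67.39 dB SPL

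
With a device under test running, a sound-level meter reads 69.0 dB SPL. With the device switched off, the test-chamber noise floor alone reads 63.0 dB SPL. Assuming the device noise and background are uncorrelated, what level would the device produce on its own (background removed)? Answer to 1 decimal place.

Background correction is a power subtraction:
L_src = 10·log₁₀(10^(69.0/10) − 10^(63.0/10)) = 10·log₁₀(5948000) = 67.7 dB SPL.

67.7 dB SPL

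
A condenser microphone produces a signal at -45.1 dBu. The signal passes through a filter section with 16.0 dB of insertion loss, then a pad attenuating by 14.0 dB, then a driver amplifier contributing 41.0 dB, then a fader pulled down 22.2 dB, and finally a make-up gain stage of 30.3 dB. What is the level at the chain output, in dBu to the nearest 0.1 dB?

In dB, series stages simply add:
-45.1 − 16.0 − 14.0 + 41.0 − 22.2 + 30.3 = -26.0 dBu.

-26.0 dBu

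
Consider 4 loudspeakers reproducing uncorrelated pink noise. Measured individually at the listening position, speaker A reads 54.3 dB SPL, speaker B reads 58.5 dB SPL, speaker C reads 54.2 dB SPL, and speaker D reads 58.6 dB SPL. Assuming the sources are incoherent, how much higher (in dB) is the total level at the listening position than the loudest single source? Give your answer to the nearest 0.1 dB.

Add the sources as powers (linear), then convert back to dB:
L_total = 10·log₁₀(10^(54.3/10) + 10^(58.5/10) + 10^(54.2/10) + 10^(58.6/10)) = 62.93 dB SPL.
Excess over the loudest (58.6 dB): 62.93 − 58.6 = 4.3 dB.

4.3 dB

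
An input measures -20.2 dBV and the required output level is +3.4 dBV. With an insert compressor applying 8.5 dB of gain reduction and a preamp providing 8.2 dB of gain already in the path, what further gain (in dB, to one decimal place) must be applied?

23.9 dB

The required make-up gain is the shortfall in the dB sum.
G = +3.4 − (-20.2) + 8.5 − 8.2 = 23.9 dB.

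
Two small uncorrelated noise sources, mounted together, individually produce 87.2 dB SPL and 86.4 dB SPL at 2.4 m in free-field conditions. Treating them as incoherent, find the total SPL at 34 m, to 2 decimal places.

66.80 dB SPL

Combined at 2.4 m: 10·log₁₀(10^(87.2/10)+10^(86.4/10)) = 89.829 dB SPL.
Then apply −20·log₁₀(34/2.4) = -23.025 dB → 66.80 dB SPL.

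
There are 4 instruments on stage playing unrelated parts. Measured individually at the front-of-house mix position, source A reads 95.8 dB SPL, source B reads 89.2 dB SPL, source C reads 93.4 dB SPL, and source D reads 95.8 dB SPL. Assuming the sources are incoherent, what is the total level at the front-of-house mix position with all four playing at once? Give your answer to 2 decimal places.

Add the sources as powers (linear), then convert back to dB:
L_total = 10·log₁₀(10^(95.8/10) + 10^(89.2/10) + 10^(93.4/10) + 10^(95.8/10)) = 10·log₁₀(10623000000) = 100.26 dB SPL.

100.26 dB SPL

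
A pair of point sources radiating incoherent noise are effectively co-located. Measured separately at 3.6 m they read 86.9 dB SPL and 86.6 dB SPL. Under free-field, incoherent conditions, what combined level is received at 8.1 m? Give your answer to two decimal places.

Combined at 3.6 m: 10·log₁₀(10^(86.9/10)+10^(86.6/10)) = 89.763 dB SPL.
Then apply −20·log₁₀(8.1/3.6) = -7.044 dB → 82.72 dB SPL.

82.72 dB SPL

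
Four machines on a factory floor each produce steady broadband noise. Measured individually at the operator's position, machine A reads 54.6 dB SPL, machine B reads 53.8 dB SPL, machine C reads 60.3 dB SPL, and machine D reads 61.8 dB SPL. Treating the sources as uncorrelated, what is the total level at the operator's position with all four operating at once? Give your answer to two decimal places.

64.93 dB SPL

Add the sources as powers (linear), then convert back to dB:
L_total = 10·log₁₀(10^(54.6/10) + 10^(53.8/10) + 10^(60.3/10) + 10^(61.8/10)) = 10·log₁₀(3113000) = 64.93 dB SPL.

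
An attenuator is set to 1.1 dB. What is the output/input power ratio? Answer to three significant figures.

Power ratio = 10^(dB/10).
10^(-1.1/10) = 10^(-0.1100) = 0.776.

0.776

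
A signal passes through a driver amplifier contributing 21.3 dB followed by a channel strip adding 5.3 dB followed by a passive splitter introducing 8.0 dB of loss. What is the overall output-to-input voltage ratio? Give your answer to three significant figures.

Net gain = 21.3 + 5.3 + (−8.0) = 18.6 dB.
Voltage ratio = 10^(18.6/20) = 8.51.

8.51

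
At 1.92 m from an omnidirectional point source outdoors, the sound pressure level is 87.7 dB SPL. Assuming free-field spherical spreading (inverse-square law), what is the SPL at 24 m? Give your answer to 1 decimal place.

For a point source in a free field, ΔL = −20·log₁₀(d₂/d₁).
ΔL = −20·log₁₀(24/1.92) = -21.94 dB, so L₂ = 87.7 + (-21.94) = 65.8 dB SPL.

65.8 dB SPL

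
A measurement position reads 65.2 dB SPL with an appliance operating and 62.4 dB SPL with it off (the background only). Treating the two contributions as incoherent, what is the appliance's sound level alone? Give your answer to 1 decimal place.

Background correction is a power subtraction:
L_src = 10·log₁₀(10^(65.2/10) − 10^(62.4/10)) = 10·log₁₀(1574000) = 62.0 dB SPL.

62.0 dB SPL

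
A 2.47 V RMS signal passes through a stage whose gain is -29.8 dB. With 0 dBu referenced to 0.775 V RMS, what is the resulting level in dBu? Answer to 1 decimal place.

Input level: 20·log₁₀(2.47/0.775) = 10.07 dBu.
Output: 10.07 − 29.8 = -19.7 dBu.

-19.7 dBu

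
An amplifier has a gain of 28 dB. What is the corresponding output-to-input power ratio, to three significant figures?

Power ratio = 10^(dB/10).
10^(28/10) = 10^(2.800) = 631.

631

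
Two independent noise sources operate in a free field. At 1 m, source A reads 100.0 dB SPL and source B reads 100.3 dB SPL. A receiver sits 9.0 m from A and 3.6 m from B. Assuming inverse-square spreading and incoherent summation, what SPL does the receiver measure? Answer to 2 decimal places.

At the listener: L_A = 100.0 − 20·log₁₀(9.0) = 80.915 dB; L_B = 100.3 − 20·log₁₀(3.6) = 89.174 dB.
Combined: 10·log₁₀(10^(80.915/10)+10^(89.174/10)) = 89.78 dB SPL.

89.78 dB SPL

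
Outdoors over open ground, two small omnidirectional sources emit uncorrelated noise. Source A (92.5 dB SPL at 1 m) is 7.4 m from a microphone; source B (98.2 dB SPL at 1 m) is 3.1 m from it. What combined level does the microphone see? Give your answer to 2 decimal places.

At the listener: L_A = 92.5 − 20·log₁₀(7.4) = 75.115 dB; L_B = 98.2 − 20·log₁₀(3.1) = 88.373 dB.
Combined: 10·log₁₀(10^(75.115/10)+10^(88.373/10)) = 88.57 dB SPL.

88.57 dB SPL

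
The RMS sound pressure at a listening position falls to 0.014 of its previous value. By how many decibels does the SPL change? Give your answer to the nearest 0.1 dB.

SPL change from a pressure ratio uses the 20·log₁₀ form:
20·log₁₀(0.014) = -37.1 dB.

-37.1 dB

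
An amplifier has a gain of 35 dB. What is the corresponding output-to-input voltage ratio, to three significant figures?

Voltage ratio = 10^(dB/20).
10^(35/20) = 10^(1.750) = 56.2.

56.2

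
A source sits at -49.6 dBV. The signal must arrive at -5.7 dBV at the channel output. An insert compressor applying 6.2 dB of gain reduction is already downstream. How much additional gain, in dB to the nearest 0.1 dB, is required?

The required make-up gain is the shortfall in the dB sum.
G = -5.7 − (-49.6) + 6.2 = 50.1 dB.

50.1 dB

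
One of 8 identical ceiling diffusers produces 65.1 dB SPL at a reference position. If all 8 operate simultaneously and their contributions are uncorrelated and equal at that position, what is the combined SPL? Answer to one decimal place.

8 equal incoherent sources raise the level by 10·log₁₀(8) = 9.03 dB.
L_total = 65.1 + 9.03 = 74.1 dB SPL.

74.1 dB SPL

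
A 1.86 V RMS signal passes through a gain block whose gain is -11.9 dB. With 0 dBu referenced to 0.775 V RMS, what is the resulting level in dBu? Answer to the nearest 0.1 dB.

-4.3 dBu

Input level: 20·log₁₀(1.86/0.775) = 7.60 dBu.
Output: 7.60 − 11.9 = -4.3 dBu.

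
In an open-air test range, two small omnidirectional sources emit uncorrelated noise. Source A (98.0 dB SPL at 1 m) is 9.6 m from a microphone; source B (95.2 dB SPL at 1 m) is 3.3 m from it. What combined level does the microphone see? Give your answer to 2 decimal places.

85.71 dB SPL

At the listener: L_A = 98.0 − 20·log₁₀(9.6) = 78.355 dB; L_B = 95.2 − 20·log₁₀(3.3) = 84.830 dB.
Combined: 10·log₁₀(10^(78.355/10)+10^(84.830/10)) = 85.71 dB SPL.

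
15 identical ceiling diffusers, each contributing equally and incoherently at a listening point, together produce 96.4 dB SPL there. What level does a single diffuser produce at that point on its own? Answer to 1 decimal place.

15 equal incoherent sources add 10·log₁₀(15) = 11.76 dB over one source.
L_one = 96.4 − 11.76 = 84.6 dB SPL.

84.6 dB SPL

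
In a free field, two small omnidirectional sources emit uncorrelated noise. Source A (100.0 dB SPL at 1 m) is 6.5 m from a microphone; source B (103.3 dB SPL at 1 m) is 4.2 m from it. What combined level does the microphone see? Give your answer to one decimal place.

At the listener: L_A = 100.0 − 20·log₁₀(6.5) = 83.74 dB; L_B = 103.3 − 20·log₁₀(4.2) = 90.84 dB.
Combined: 10·log₁₀(10^(83.74/10)+10^(90.84/10)) = 91.6 dB SPL.

91.6 dB SPL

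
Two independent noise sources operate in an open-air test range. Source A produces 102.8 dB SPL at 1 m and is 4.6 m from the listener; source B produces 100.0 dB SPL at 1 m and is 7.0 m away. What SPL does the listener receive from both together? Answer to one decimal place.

90.4 dB SPL

At the listener: L_A = 102.8 − 20·log₁₀(4.6) = 89.54 dB; L_B = 100.0 − 20·log₁₀(7.0) = 83.10 dB.
Combined: 10·log₁₀(10^(89.54/10)+10^(83.10/10)) = 90.4 dB SPL.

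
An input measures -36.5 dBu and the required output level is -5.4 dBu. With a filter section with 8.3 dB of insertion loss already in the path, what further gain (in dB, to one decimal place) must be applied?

39.4 dB

The required make-up gain is the shortfall in the dB sum.
G = -5.4 − (-36.5) + 8.3 = 39.4 dB.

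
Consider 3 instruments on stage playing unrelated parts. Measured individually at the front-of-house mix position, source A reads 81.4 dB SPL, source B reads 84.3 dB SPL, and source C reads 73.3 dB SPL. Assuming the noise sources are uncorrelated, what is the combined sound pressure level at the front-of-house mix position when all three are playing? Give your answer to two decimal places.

Add the sources as powers (linear), then convert back to dB:
L_total = 10·log₁₀(10^(81.4/10) + 10^(84.3/10) + 10^(73.3/10)) = 10·log₁₀(428600000) = 86.32 dB SPL.

86.32 dB SPL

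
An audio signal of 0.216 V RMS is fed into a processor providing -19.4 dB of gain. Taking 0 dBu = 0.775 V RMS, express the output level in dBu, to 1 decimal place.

Input level: 20·log₁₀(0.216/0.775) = -11.10 dBu.
Output: -11.10 − 19.4 = -30.5 dBu.

-30.5 dBu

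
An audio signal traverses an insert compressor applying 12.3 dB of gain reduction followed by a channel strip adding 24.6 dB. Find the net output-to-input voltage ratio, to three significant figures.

4.12

Net gain = (−12.3) + 24.6 = 12.3 dB.
Voltage ratio = 10^(12.3/20) = 4.12.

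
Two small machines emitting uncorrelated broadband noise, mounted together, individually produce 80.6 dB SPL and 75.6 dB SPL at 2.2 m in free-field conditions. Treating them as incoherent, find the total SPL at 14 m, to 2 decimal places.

Combined at 2.2 m: 10·log₁₀(10^(80.6/10)+10^(75.6/10)) = 81.793 dB SPL.
Then apply −20·log₁₀(14/2.2) = -16.074 dB → 65.72 dB SPL.

65.72 dB SPL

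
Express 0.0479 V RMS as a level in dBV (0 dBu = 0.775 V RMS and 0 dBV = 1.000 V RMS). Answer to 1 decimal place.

-26.4 dBV

dBV = 20·log₁₀(V / 1.000 V).
20·log₁₀(0.0479/1.000) = -26.4 dBV.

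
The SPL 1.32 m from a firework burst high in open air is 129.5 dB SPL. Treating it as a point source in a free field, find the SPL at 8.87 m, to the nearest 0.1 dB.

113.0 dB SPL

Inverse-square spreading gives ΔL = −20·log₁₀(d₂/d₁).
ΔL = −20·log₁₀(8.87/1.32) = -16.55 dB, so L₂ = 129.5 + (-16.55) = 113.0 dB SPL.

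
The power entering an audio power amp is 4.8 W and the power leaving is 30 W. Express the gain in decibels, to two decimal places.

7.96 dB

Power ratio → dB uses the 10·log₁₀ form:
10·log₁₀(30/4.8) = 10·log₁₀(6.250) = 7.96 dB.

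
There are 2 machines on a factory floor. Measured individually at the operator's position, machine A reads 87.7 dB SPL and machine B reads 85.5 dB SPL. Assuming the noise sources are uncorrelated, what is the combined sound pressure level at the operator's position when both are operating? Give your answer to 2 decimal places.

Uncorrelated sources add in intensity (power), not in dB.
L_total = 10·log₁₀(10^(87.7/10) + 10^(85.5/10)) = 10·log₁₀(943700000) = 89.75 dB SPL.

89.75 dB SPL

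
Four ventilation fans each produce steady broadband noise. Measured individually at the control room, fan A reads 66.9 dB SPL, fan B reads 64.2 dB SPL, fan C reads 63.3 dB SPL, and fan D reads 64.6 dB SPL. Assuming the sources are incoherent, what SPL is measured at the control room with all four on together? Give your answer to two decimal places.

Incoherent sources sum as intensities:
L_total = 10·log₁₀(10^(66.9/10) + 10^(64.2/10) + 10^(63.3/10) + 10^(64.6/10)) = 10·log₁₀(12550000) = 70.99 dB SPL.

70.99 dB SPL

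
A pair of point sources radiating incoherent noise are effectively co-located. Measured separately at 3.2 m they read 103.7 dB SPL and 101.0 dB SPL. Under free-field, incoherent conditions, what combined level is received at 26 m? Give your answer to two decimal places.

Combined at 3.2 m: 10·log₁₀(10^(103.7/10)+10^(101.0/10)) = 105.567 dB SPL.
Then apply −20·log₁₀(26/3.2) = -18.196 dB → 87.37 dB SPL.

87.37 dB SPL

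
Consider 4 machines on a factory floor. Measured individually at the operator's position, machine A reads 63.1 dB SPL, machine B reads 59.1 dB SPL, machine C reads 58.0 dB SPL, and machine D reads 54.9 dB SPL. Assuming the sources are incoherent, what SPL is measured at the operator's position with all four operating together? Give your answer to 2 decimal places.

65.79 dB SPL

Uncorrelated sources add in intensity (power), not in dB.
L_total = 10·log₁₀(10^(63.1/10) + 10^(59.1/10) + 10^(58.0/10) + 10^(54.9/10)) = 10·log₁₀(3795000) = 65.79 dB SPL.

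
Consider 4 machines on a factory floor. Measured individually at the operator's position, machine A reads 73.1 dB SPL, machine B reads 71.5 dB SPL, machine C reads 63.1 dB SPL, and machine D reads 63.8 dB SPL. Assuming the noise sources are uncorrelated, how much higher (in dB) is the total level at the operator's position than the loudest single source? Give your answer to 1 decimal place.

Add the sources as powers (linear), then convert back to dB:
L_total = 10·log₁₀(10^(73.1/10) + 10^(71.5/10) + 10^(63.1/10) + 10^(63.8/10)) = 75.91 dB SPL.
Excess over the loudest (73.1 dB): 75.91 − 73.1 = 2.8 dB.

2.8 dB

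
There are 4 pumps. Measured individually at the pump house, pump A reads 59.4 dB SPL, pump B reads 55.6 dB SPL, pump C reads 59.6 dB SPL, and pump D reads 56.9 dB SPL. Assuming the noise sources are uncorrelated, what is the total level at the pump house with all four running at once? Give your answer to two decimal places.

Incoherent sources sum as intensities:
L_total = 10·log₁₀(10^(59.4/10) + 10^(55.6/10) + 10^(59.6/10) + 10^(56.9/10)) = 10·log₁₀(2636000) = 64.21 dB SPL.

64.21 dB SPL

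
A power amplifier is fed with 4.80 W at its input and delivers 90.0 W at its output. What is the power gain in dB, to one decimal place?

12.7 dB

Power ratio → dB uses the 10·log₁₀ form:
10·log₁₀(90.0/4.80) = 10·log₁₀(18.75) = 12.7 dB.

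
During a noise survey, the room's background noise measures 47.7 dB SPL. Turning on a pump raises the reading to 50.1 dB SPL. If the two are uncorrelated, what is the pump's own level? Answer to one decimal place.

46.4 dB SPL

Remove the background by subtracting linear intensities:
L_src = 10·log₁₀(10^(50.1/10) − 10^(47.7/10)) = 10·log₁₀(43440) = 46.4 dB SPL.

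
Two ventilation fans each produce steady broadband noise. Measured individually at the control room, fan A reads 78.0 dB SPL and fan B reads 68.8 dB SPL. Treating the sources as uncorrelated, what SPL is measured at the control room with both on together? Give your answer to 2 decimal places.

Add the sources as powers (linear), then convert back to dB:
L_total = 10·log₁₀(10^(78.0/10) + 10^(68.8/10)) = 10·log₁₀(70680000) = 78.49 dB SPL.

78.49 dB SPL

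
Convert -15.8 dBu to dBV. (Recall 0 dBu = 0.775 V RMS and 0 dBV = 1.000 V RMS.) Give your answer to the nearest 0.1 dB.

-18.0 dBV

The offset between the scales is 20·log₁₀(0.775/1.000) = −2.214 dB.
So dBV = -15.8 − 2.214 = -18.0 dBV.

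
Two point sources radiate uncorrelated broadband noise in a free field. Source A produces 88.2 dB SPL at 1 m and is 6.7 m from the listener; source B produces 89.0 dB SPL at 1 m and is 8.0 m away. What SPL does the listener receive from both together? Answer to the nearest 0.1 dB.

At the listener: L_A = 88.2 − 20·log₁₀(6.7) = 71.68 dB; L_B = 89.0 − 20·log₁₀(8.0) = 70.94 dB.
Combined: 10·log₁₀(10^(71.68/10)+10^(70.94/10)) = 74.3 dB SPL.

74.3 dB SPL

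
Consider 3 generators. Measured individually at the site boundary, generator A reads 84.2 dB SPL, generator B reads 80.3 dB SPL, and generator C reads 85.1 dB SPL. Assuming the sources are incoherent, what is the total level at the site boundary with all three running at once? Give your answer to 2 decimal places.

88.41 dB SPL

Add the sources as powers (linear), then convert back to dB:
L_total = 10·log₁₀(10^(84.2/10) + 10^(80.3/10) + 10^(85.1/10)) = 10·log₁₀(693800000) = 88.41 dB SPL.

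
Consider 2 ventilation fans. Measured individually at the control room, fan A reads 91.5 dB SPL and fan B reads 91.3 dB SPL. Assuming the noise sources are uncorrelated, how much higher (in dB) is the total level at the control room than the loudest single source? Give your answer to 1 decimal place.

2.9 dB

Incoherent sources sum as intensities:
L_total = 10·log₁₀(10^(91.5/10) + 10^(91.3/10)) = 94.41 dB SPL.
Excess over the loudest (91.5 dB): 94.41 − 91.5 = 2.9 dB.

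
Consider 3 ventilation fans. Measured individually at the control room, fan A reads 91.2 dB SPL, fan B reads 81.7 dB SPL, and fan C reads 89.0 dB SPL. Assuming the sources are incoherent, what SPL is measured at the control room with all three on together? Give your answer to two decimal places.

Incoherent sources sum as intensities:
L_total = 10·log₁₀(10^(91.2/10) + 10^(81.7/10) + 10^(89.0/10)) = 10·log₁₀(2260000000) = 93.54 dB SPL.

93.54 dB SPL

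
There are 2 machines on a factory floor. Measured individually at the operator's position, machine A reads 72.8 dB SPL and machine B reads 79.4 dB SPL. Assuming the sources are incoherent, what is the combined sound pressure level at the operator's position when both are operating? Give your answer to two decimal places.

Uncorrelated sources add in intensity (power), not in dB.
L_total = 10·log₁₀(10^(72.8/10) + 10^(79.4/10)) = 10·log₁₀(106200000) = 80.26 dB SPL.

80.26 dB SPL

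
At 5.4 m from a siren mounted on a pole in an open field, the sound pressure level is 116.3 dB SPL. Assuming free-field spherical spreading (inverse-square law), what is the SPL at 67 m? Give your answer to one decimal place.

For a point source in a free field, ΔL = −20·log₁₀(d₂/d₁).
ΔL = −20·log₁₀(67/5.4) = -21.87 dB, so L₂ = 116.3 + (-21.87) = 94.4 dB SPL.

94.4 dB SPL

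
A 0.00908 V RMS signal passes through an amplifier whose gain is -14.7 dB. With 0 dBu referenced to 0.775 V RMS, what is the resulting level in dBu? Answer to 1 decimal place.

Input level: 20·log₁₀(0.00908/0.775) = -38.62 dBu.
Output: -38.62 − 14.7 = -53.3 dBu.

-53.3 dBu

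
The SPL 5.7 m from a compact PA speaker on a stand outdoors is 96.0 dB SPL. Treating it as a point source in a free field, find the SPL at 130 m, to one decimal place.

Free-field point source: level drops by 20·log₁₀ of the distance ratio.
ΔL = −20·log₁₀(130/5.7) = -27.16 dB, so L₂ = 96.0 + (-27.16) = 68.8 dB SPL.

68.8 dB SPL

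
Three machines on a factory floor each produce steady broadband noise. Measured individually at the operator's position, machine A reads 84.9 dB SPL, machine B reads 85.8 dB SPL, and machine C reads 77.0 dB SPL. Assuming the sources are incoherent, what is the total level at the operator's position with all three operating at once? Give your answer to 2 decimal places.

Incoherent sources sum as intensities:
L_total = 10·log₁₀(10^(84.9/10) + 10^(85.8/10) + 10^(77.0/10)) = 10·log₁₀(739300000) = 88.69 dB SPL.

88.69 dB SPL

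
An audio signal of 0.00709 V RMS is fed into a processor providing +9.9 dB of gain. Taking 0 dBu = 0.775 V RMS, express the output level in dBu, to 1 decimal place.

-30.9 dBu

Input level: 20·log₁₀(0.00709/0.775) = -40.77 dBu.
Output: -40.77 + 9.9 = -30.9 dBu.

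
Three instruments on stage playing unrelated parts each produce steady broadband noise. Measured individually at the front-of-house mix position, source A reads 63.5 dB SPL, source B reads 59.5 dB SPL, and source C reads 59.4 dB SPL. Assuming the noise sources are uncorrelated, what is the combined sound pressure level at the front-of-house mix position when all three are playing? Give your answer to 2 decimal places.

66.02 dB SPL

Add the sources as powers (linear), then convert back to dB:
L_total = 10·log₁₀(10^(63.5/10) + 10^(59.5/10) + 10^(59.4/10)) = 10·log₁₀(4001000) = 66.02 dB SPL.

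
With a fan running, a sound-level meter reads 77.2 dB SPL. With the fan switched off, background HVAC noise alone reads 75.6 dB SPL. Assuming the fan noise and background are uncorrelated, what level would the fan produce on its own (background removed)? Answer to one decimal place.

72.1 dB SPL

Background correction is a power subtraction:
L_src = 10·log₁₀(10^(77.2/10) − 10^(75.6/10)) = 10·log₁₀(16170000) = 72.1 dB SPL.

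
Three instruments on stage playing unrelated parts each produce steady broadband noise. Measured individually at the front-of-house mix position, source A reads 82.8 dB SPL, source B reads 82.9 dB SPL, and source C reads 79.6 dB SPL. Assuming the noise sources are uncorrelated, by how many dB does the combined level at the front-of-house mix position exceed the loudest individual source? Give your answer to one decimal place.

Uncorrelated sources add in intensity (power), not in dB.
L_total = 10·log₁₀(10^(82.8/10) + 10^(82.9/10) + 10^(79.6/10)) = 86.78 dB SPL.
Excess over the loudest (82.9 dB): 86.78 − 82.9 = 3.9 dB.

3.9 dB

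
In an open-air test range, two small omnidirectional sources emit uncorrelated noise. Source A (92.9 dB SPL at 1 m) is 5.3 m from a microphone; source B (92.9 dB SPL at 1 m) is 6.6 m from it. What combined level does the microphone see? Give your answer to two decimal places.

80.58 dB SPL

At the listener: L_A = 92.9 − 20·log₁₀(5.3) = 78.414 dB; L_B = 92.9 − 20·log₁₀(6.6) = 76.509 dB.
Combined: 10·log₁₀(10^(78.414/10)+10^(76.509/10)) = 80.58 dB SPL.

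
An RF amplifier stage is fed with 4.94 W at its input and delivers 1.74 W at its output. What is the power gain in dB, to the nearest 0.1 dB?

-4.5 dB

Power ratio → dB uses the 10·log₁₀ form:
10·log₁₀(1.74/4.94) = 10·log₁₀(0.3522) = -4.5 dB.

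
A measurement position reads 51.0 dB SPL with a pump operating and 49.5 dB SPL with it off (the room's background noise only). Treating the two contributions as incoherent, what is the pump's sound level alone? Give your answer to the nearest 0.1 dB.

45.7 dB SPL

Subtract intensities: L_src = 10·log₁₀(10^(L_total/10) − 10^(L_bg/10)).
L_src = 10·log₁₀(10^(51.0/10) − 10^(49.5/10)) = 10·log₁₀(36770) = 45.7 dB SPL.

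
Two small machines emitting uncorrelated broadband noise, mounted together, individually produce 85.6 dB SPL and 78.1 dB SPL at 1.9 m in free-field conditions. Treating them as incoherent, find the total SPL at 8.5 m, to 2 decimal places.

73.30 dB SPL

Combined at 1.9 m: 10·log₁₀(10^(85.6/10)+10^(78.1/10)) = 86.311 dB SPL.
Then apply −20·log₁₀(8.5/1.9) = -13.013 dB → 73.30 dB SPL.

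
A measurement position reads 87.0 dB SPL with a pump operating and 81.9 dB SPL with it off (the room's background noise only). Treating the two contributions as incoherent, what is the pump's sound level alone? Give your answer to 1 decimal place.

Remove the background by subtracting linear intensities:
L_src = 10·log₁₀(10^(87.0/10) − 10^(81.9/10)) = 10·log₁₀(346300000) = 85.4 dB SPL.

85.4 dB SPL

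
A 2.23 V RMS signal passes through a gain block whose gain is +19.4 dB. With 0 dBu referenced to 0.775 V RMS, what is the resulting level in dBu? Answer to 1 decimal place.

+28.6 dBu

Input level: 20·log₁₀(2.23/0.775) = 9.18 dBu.
Output: 9.18 + 19.4 = +28.6 dBu.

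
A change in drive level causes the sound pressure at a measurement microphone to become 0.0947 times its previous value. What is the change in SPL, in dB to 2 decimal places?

-20.47 dB

SPL change from a pressure ratio uses the 20·log₁₀ form:
20·log₁₀(0.0947) = -20.47 dB.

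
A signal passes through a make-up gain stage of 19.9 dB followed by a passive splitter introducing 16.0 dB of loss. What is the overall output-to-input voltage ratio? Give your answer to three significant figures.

1.57

Net gain = 19.9 + (−16.0) = 3.9 dB.
Voltage ratio = 10^(3.9/20) = 1.57.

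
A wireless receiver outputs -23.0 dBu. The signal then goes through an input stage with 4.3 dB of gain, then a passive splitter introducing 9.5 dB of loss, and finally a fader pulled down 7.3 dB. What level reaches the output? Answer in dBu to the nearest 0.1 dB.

-35.5 dBu

Gain stages sum in dB:
-23.0 + 4.3 − 9.5 − 7.3 = -35.5 dBu.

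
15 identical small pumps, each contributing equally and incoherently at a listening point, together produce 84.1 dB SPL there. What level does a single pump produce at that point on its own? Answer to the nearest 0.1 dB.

72.3 dB SPL

15 equal incoherent sources add 10·log₁₀(15) = 11.76 dB over one source.
L_one = 84.1 − 11.76 = 72.3 dB SPL.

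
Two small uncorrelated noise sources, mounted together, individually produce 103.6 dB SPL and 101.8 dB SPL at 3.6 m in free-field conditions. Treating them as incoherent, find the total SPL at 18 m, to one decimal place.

Combined at 3.6 m: 10·log₁₀(10^(103.6/10)+10^(101.8/10)) = 105.80 dB SPL.
Then apply −20·log₁₀(18/3.6) = -13.98 dB → 91.8 dB SPL.

91.8 dB SPL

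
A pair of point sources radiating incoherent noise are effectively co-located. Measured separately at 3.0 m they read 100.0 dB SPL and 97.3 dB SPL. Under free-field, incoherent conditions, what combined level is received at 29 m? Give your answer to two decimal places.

82.16 dB SPL

Combined at 3.0 m: 10·log₁₀(10^(100.0/10)+10^(97.3/10)) = 101.867 dB SPL.
Then apply −20·log₁₀(29/3.0) = -19.706 dB → 82.16 dB SPL.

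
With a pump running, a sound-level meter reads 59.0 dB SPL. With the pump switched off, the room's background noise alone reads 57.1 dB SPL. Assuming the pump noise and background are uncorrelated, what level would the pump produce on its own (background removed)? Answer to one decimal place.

Subtract intensities: L_src = 10·log₁₀(10^(L_total/10) − 10^(L_bg/10)).
L_src = 10·log₁₀(10^(59.0/10) − 10^(57.1/10)) = 10·log₁₀(281500) = 54.5 dB SPL.

54.5 dB SPL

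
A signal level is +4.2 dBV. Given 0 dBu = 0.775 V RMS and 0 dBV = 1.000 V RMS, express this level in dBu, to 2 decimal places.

The offset between the scales is 20·log₁₀(0.775/1.000) = −2.214 dB.
So dBu = +4.2 + 2.214 = +6.41 dBu.

+6.41 dBu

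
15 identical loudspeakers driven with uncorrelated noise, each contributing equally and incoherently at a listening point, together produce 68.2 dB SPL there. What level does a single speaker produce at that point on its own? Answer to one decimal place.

56.4 dB SPL

15 equal incoherent sources add 10·log₁₀(15) = 11.76 dB over one source.
L_one = 68.2 − 11.76 = 56.4 dB SPL.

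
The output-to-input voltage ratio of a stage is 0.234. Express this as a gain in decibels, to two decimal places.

-12.62 dB

Voltage is an amplitude quantity, so gain = 20·log₁₀(V_out/V_in).
20·log₁₀(0.234) = -12.62 dB.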